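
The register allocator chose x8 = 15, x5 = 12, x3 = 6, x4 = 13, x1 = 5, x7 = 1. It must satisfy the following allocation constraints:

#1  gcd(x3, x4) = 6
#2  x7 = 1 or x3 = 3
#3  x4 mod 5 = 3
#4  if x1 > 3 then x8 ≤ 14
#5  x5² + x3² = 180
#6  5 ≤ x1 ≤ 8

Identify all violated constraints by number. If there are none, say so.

Constraints 1 and 4 are violated.

#1 gcd(6, 13) = 1, not 6 — violated.
#2 x7 = 1 = 1 (first disjunct) — OK.
#3 13 mod 5 = 3 — OK.
#4 x1 = 5 > 3, so we need x8 ≤ 14; but x8 = 15 > 14 — violated.
#5 x5² + x3² = 12² + 6² = 144 + 36 = 180 — OK.
#6 x1 = 5 lies in [5, 8] — OK.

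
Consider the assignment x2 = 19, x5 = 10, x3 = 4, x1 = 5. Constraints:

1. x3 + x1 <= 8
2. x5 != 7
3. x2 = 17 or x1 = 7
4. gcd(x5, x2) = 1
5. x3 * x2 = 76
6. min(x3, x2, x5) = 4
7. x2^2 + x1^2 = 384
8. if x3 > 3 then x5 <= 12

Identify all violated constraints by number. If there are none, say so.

Violated: 1, 3, 7.

1. x3 + x1 = 4 + 5 = 9; 9 > 8, bound 8 not met — does not hold.
2. x5 = 10, and 10 ≠ 7 — holds.
3. x2 = 19 ≠ 17 and x1 = 5 ≠ 7; both disjuncts false — does not hold.
4. gcd(10, 19) = 1 — holds.
5. x3 * x2 = 4 * 19 = 76 — holds.
6. min(4, 19, 10) = 4 — holds.
7. x2^2 + x1^2 = 19^2 + 5^2 = 361 + 25 = 386, not 384 — does not hold.
8. x3 = 4 > 3, so we need x5 ≤ 12; x5 = 10 ≤ 12 — holds.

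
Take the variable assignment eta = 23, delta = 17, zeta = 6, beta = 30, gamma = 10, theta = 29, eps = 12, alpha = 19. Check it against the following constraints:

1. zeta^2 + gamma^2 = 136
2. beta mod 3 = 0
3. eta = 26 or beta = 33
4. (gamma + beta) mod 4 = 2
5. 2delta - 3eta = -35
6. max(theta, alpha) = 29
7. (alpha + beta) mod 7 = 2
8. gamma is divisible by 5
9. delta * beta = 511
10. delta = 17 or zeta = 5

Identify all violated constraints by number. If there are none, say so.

Constraints 3, 4, 7, and 9 do not hold.

1. zeta^2 + gamma^2 = 6^2 + 10^2 = 36 + 100 = 136  ✓
2. 30 mod 3 = 0  ✓
3. eta = 23 ≠ 26 and beta = 30 ≠ 33; both disjuncts false  ✗
4. gamma + beta = 40; 40 mod 4 = 0, not 2  ✗
5. 2delta - 3eta = 2(17) - 3(23) = -35  ✓
6. max(29, 19) = 29  ✓
7. alpha + beta = 49; 49 mod 7 = 0, not 2  ✗
8. 10 / 5 = 2, so 5 divides 10  ✓
9. delta * beta = 17 * 30 = 510, not 511  ✗
10. delta = 17 = 17 (first disjunct)  ✓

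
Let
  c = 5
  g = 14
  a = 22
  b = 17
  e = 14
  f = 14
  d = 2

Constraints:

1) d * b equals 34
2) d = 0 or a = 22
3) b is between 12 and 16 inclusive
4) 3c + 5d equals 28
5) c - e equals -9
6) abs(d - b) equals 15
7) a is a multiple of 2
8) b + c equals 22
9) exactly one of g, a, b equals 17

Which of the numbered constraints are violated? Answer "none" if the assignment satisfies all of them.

1) d * b = 2 * 17 = 34  ✔
2) d = 2 ≠ 0, but a = 22 = 22 (second disjunct)  ✔
3) b = 17 is outside [12, 16]  ✘
4) 3c + 5d = 3(5) + 5(2) = 25, not 28  ✘
5) c - e = 5 - 14 = -9  ✔
6) abs(2 - 17) = 15  ✔
7) 22 / 2 = 11, so 2 divides 22  ✔
8) b + c = 17 + 5 = 22  ✔
9) g=14, a=22, b=17; 1 of them equals 17  ✔

No — constraints 3 and 4 are not satisfied.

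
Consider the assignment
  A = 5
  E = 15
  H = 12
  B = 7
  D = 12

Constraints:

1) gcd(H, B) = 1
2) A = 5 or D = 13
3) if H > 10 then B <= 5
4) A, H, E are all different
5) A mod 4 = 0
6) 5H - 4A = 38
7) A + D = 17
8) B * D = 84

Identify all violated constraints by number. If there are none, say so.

The assignment fails constraints 3, 5, 6.

1) gcd(12, 7) = 1 — OK.
2) A = 5 = 5 (first disjunct) — OK.
3) H = 12 > 10, so we need B ≤ 5; but B = 7 > 5 — violated.
4) values 5, 12, 15 are pairwise distinct — OK.
5) 5 mod 4 = 1, not 0 — violated.
6) 5H - 4A = 5(12) - 4(5) = 40, not 38 — violated.
7) A + D = 5 + 12 = 17 — OK.
8) B * D = 7 * 12 = 84 — OK.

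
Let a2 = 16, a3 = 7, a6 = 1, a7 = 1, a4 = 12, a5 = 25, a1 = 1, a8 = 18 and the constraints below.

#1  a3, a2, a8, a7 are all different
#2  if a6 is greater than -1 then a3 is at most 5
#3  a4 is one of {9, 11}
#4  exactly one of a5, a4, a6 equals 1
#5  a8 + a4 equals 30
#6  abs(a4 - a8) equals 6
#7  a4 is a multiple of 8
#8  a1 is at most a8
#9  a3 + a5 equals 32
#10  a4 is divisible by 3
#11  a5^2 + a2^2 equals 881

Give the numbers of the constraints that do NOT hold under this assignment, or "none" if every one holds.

No — constraints 2, 3, 7 are not satisfied.

#1 values 7, 16, 18, 1 are pairwise distinct  ✔
#2 a6 = 1 > -1, so we need a3 ≤ 5; but a3 = 7 > 5  ✘
#3 a4 = 12 is not in {9, 11}  ✘
#4 a5=25, a4=12, a6=1; 1 of them equals 1  ✔
#5 a8 + a4 = 18 + 12 = 30  ✔
#6 abs(12 - 18) = 6  ✔
#7 12 = 8*1 + 4, so 8 does not divide 12  ✘
#8 a1 = 1, a8 = 18; 1 ≤ 18  ✔
#9 a3 + a5 = 7 + 25 = 32  ✔
#10 12 / 3 = 4, so 3 divides 12  ✔
#11 a5^2 + a2^2 = 25^2 + 16^2 = 625 + 256 = 881  ✔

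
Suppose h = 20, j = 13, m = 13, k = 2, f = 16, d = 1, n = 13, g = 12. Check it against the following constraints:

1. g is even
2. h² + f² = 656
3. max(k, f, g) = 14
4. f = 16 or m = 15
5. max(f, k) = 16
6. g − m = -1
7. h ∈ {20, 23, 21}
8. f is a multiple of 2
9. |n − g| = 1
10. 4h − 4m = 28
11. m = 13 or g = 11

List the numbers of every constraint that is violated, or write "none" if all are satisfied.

Violated: 3.

1. g = 12 is even — satisfied.
2. h² + f² = 20² + 16² = 400 + 256 = 656 — satisfied.
3. max(2, 16, 12) = 16, not 14 — violated.
4. f = 16 = 16 (first disjunct) — satisfied.
5. max(16, 2) = 16 — satisfied.
6. g − m = 12 − 13 = -1 — satisfied.
7. h = 20 is in {20, 23, 21} — satisfied.
8. 16 / 2 = 8, so 2 divides 16 — satisfied.
9. |13 − 12| = 1 — satisfied.
10. 4h − 4m = 4(20) − 4(13) = 28 — satisfied.
11. m = 13 = 13 (first disjunct) — satisfied.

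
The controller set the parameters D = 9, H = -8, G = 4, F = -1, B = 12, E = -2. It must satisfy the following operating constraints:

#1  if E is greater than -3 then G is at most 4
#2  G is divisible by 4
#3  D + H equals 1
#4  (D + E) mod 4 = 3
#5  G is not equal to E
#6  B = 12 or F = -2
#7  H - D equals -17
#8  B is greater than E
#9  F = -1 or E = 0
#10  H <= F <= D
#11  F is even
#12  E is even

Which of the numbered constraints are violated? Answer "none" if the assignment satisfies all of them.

Constraint 11 is violated.

#1 E = -2 > -3, so we need G ≤ 4; G = 4 ≤ 4  true
#2 4 / 4 = 1, so 4 divides 4  true
#3 D + H = 9 + (-8) = 1  true
#4 D + E = 7; 7 mod 4 = 3  true
#5 G = 4, E = -2; distinct  true
#6 B = 12 = 12 (first disjunct)  true
#7 H - D = -8 - 9 = -17  true
#8 B = 12, E = -2; 12 > -2  true
#9 F = -1 = -1 (first disjunct)  true
#10 values -8 <= -1 <= 9  true
#11 F = -1 is odd  false
#12 E = -2 is even  true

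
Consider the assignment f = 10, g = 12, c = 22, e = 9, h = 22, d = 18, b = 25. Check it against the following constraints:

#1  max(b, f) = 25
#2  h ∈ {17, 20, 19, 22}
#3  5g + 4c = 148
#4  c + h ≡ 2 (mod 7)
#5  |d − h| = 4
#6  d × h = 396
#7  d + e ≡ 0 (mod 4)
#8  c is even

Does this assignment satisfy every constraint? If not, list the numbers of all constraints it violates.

#1 max(25, 10) = 25 — OK.
#2 h = 22 is in {17, 20, 19, 22} — OK.
#3 5g + 4c = 5(12) + 4(22) = 148 — OK.
#4 c + h = 44; 44 mod 7 = 2 — OK.
#5 |18 − 22| = 4 — OK.
#6 d × h = 18 × 22 = 396 — OK.
#7 d + e = 27; 27 mod 4 = 3, not 0 — violated.
#8 c = 22 is even — OK.

Violated: 7.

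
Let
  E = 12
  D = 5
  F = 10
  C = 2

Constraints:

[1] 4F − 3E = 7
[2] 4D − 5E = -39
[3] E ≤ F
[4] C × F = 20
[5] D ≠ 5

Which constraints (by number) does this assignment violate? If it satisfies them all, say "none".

[1] 4F − 3E = 4(10) − 3(12) = 4, not 7 — violated.
[2] 4D − 5E = 4(5) − 5(12) = -40, not -39 — violated.
[3] E = 12, F = 10; 12 > 10 (want ≤) — violated.
[4] C × F = 2 × 10 = 20 — satisfied.
[5] D = 5, but 5 is required to differ — violated.

The assignment fails constraints 1, 2, 3, and 5.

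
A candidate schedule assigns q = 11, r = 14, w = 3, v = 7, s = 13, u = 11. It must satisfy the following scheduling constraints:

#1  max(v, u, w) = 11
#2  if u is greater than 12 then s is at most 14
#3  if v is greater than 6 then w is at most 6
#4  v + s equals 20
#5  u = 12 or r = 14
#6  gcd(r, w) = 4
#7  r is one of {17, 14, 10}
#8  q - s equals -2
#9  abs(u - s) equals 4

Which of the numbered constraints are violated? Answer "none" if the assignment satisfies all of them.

Violated: 6, 9.

#1 max(7, 11, 3) = 11 — satisfied.
#2 u = 11, not > 12; antecedent false, conditional vacuously true — satisfied.
#3 v = 7 > 6, so we need w ≤ 6; w = 3 ≤ 6 — satisfied.
#4 v + s = 7 + 13 = 20 — satisfied.
#5 u = 11 ≠ 12, but r = 14 = 14 (second disjunct) — satisfied.
#6 gcd(14, 3) = 1, not 4 — violated.
#7 r = 14 is in {17, 14, 10} — satisfied.
#8 q - s = 11 - 13 = -2 — satisfied.
#9 abs(11 - 13) = 2, not 4 — violated.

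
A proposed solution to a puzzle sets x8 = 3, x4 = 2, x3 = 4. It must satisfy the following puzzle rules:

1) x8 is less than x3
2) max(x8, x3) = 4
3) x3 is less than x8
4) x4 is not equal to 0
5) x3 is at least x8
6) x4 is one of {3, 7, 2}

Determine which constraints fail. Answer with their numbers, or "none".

1) x8 = 3, x3 = 4; 3 < 4  ✔
2) max(3, 4) = 4  ✔
3) x3 = 4, x8 = 3; 4 ≥ 3 (want <)  ✘
4) x4 = 2, and 2 ≠ 0  ✔
5) x3 = 4, x8 = 3; 4 ≥ 3  ✔
6) x4 = 2 is in {3, 7, 2}  ✔

Violated: 3.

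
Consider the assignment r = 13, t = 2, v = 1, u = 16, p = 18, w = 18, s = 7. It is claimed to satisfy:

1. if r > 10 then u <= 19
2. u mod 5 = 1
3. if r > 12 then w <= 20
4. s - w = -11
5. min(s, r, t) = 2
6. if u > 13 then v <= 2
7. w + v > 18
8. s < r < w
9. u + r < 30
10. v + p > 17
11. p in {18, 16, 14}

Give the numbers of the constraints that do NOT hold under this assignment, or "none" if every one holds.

Yes — all constraints hold.

1. r = 13 > 10, so we need u ≤ 19; u = 16 ≤ 19  OK
2. 16 mod 5 = 1  OK
3. r = 13 > 12, so we need w ≤ 20; w = 18 ≤ 20  OK
4. s - w = 7 - 18 = -11  OK
5. min(7, 13, 2) = 2  OK
6. u = 16 > 13, so we need v ≤ 2; v = 1 ≤ 2  OK
7. w + v = 18 + 1 = 19; 19 > 18  OK
8. values 7 < 13 < 18  OK
9. u + r = 16 + 13 = 29; 29 < 30  OK
10. v + p = 1 + 18 = 19; 19 > 17  OK
11. p = 18 is in {18, 16, 14}  OK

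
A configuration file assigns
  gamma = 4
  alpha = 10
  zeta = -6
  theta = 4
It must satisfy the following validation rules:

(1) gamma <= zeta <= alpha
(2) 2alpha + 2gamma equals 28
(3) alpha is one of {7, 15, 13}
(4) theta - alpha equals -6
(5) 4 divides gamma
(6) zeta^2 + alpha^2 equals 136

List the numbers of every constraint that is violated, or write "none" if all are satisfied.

No — constraints 1, 3 are not satisfied.

(1) values 4, -6, 10; gamma = 4 is not <= zeta = -6 — violated.
(2) 2alpha + 2gamma = 2(10) + 2(4) = 28 — satisfied.
(3) alpha = 10 is not in {7, 15, 13} — violated.
(4) theta - alpha = 4 - 10 = -6 — satisfied.
(5) 4 / 4 = 1, so 4 divides 4 — satisfied.
(6) zeta^2 + alpha^2 = (-6)^2 + 10^2 = 36 + 100 = 136 — satisfied.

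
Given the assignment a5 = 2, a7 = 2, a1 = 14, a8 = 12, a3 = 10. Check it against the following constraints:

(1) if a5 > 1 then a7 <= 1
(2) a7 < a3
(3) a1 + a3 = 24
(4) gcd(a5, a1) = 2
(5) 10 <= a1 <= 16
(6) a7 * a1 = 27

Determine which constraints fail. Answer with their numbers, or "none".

(1) a5 = 2 > 1, so we need a7 ≤ 1; but a7 = 2 > 1  ✗
(2) a7 = 2, a3 = 10; 2 < 10  ✓
(3) a1 + a3 = 14 + 10 = 24  ✓
(4) gcd(2, 14) = 2  ✓
(5) a1 = 14 lies in [10, 16]  ✓
(6) a7 * a1 = 2 * 14 = 28, not 27  ✗

The assignment fails constraints 1 and 6.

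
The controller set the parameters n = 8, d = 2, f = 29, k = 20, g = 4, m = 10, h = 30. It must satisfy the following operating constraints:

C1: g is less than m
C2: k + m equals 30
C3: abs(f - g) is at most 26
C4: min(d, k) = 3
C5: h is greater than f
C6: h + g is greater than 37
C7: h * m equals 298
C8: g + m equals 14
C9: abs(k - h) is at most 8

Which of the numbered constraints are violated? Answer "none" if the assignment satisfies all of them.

Violated: 4, 6, 7, 9.

C1: g = 4, m = 10; 4 < 10 — satisfied.
C2: k + m = 20 + 10 = 30 — satisfied.
C3: abs(29 - 4) = 25; 25 ≤ 26 — satisfied.
C4: min(2, 20) = 2, not 3 — violated.
C5: h = 30, f = 29; 30 > 29 — satisfied.
C6: h + g = 30 + 4 = 34; 34 ≤ 37, bound 37 not met — violated.
C7: h * m = 30 * 10 = 300, not 298 — violated.
C8: g + m = 4 + 10 = 14 — satisfied.
C9: abs(20 - 30) = 10; 10 > 8, exceeds bound 8 — violated.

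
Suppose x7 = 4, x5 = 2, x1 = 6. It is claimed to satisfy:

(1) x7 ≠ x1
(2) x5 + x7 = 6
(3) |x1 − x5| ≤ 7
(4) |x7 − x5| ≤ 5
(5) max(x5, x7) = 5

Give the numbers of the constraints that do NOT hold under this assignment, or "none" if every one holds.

The assignment fails constraint 5.

(1) x7 = 4, x1 = 6; distinct  true
(2) x5 + x7 = 2 + 4 = 6  true
(3) |6 − 2| = 4; 4 ≤ 7  true
(4) |4 − 2| = 2; 2 ≤ 5  true
(5) max(2, 4) = 4, not 5  false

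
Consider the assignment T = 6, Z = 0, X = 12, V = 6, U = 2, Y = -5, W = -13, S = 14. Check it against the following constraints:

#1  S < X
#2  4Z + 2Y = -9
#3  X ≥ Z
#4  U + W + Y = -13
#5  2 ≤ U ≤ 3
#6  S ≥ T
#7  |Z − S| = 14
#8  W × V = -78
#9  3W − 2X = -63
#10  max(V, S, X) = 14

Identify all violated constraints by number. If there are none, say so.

Violated: 1, 2, and 4.

#1 S = 14, X = 12; 14 ≥ 12 (want <) — violated.
#2 4Z + 2Y = 4(0) + 2(-5) = -10, not -9 — violated.
#3 X = 12, Z = 0; 12 ≥ 0 — satisfied.
#4 U + W + Y = 2 + (-13) + (-5) = -16, not -13 — violated.
#5 U = 2 lies in [2, 3] — satisfied.
#6 S = 14, T = 6; 14 ≥ 6 — satisfied.
#7 |0 − 14| = 14 — satisfied.
#8 W × V = -13 × 6 = -78 — satisfied.
#9 3W − 2X = 3(-13) − 2(12) = -63 — satisfied.
#10 max(6, 14, 12) = 14 — satisfied.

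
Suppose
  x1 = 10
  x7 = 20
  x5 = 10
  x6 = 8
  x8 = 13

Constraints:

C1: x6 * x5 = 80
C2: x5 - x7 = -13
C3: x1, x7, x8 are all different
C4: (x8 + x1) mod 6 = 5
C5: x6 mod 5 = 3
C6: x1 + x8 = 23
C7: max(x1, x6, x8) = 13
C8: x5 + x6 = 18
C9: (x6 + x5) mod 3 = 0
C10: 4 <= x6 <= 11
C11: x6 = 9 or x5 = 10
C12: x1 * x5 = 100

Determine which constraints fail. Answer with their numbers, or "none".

C1: x6 * x5 = 8 * 10 = 80 — holds.
C2: x5 - x7 = 10 - 20 = -10, not -13 — does not hold.
C3: values 10, 20, 13 are pairwise distinct — holds.
C4: x8 + x1 = 23; 23 mod 6 = 5 — holds.
C5: 8 mod 5 = 3 — holds.
C6: x1 + x8 = 10 + 13 = 23 — holds.
C7: max(10, 8, 13) = 13 — holds.
C8: x5 + x6 = 10 + 8 = 18 — holds.
C9: x6 + x5 = 18; 18 mod 3 = 0 — holds.
C10: x6 = 8 lies in [4, 11] — holds.
C11: x6 = 8 ≠ 9, but x5 = 10 = 10 (second disjunct) — holds.
C12: x1 * x5 = 10 * 10 = 100 — holds.

The assignment fails constraint 2.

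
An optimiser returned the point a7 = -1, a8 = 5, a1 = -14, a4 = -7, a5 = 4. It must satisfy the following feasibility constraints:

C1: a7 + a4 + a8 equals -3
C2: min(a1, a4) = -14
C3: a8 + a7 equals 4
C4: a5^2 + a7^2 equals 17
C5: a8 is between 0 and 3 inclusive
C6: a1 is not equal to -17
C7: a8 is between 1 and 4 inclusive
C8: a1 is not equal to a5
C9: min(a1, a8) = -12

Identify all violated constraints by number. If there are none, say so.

Constraints 5, 7, and 9 do not hold.

C1: a7 + a4 + a8 = -1 + (-7) + 5 = -3  OK
C2: min(-14, -7) = -14  OK
C3: a8 + a7 = 5 + (-1) = 4  OK
C4: a5^2 + a7^2 = 4^2 + (-1)^2 = 16 + 1 = 17  OK
C5: a8 = 5 is outside [0, 3]  FAIL
C6: a1 = -14, and -14 ≠ -17  OK
C7: a8 = 5 is outside [1, 4]  FAIL
C8: a1 = -14, a5 = 4; distinct  OK
C9: min(-14, 5) = -14, not -12  FAIL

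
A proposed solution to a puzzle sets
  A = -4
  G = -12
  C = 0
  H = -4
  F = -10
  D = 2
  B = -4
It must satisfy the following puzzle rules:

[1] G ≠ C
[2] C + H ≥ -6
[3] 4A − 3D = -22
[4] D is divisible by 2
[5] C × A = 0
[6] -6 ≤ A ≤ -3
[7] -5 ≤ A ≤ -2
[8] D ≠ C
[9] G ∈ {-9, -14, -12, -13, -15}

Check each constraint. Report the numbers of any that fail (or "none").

The assignment satisfies every constraint.

[1] G = -12, C = 0; distinct  OK
[2] C + H = 0 + (-4) = -4; -4 ≥ -6  OK
[3] 4A − 3D = 4(-4) − 3(2) = -22  OK
[4] 2 / 2 = 1, so 2 divides 2  OK
[5] C × A = 0 × (-4) = 0  OK
[6] A = -4 lies in [-6, -3]  OK
[7] A = -4 lies in [-5, -2]  OK
[8] D = 2, C = 0; distinct  OK
[9] G = -12 is in {-9, -14, -12, -13, -15}  OK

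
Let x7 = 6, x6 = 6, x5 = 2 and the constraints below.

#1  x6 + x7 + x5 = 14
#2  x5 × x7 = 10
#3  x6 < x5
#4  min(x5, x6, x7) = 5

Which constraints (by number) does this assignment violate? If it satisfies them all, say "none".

#1 x6 + x7 + x5 = 6 + 6 + 2 = 14  holds
#2 x5 × x7 = 2 × 6 = 12, not 10  fails
#3 x6 = 6, x5 = 2; 6 ≥ 2 (want <)  fails
#4 min(2, 6, 6) = 2, not 5  fails

Constraints 2, 3, 4 do not hold.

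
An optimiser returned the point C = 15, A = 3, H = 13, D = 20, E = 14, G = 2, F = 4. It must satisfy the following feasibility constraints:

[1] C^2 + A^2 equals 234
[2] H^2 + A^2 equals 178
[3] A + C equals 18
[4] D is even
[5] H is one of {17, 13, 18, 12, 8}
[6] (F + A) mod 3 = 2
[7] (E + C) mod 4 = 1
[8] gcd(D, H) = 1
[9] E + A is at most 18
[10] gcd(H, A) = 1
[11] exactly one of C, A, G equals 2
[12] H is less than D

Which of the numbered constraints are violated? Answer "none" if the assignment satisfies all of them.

No — constraint 6 is not satisfied.

[1] C^2 + A^2 = 15^2 + 3^2 = 225 + 9 = 234 — holds.
[2] H^2 + A^2 = 13^2 + 3^2 = 169 + 9 = 178 — holds.
[3] A + C = 3 + 15 = 18 — holds.
[4] D = 20 is even — holds.
[5] H = 13 is in {17, 13, 18, 12, 8} — holds.
[6] F + A = 7; 7 mod 3 = 1, not 2 — fails.
[7] E + C = 29; 29 mod 4 = 1 — holds.
[8] gcd(20, 13) = 1 — holds.
[9] E + A = 14 + 3 = 17; 17 ≤ 18 — holds.
[10] gcd(13, 3) = 1 — holds.
[11] C=15, A=3, G=2; 1 of them equals 2 — holds.
[12] H = 13, D = 20; 13 < 20 — holds.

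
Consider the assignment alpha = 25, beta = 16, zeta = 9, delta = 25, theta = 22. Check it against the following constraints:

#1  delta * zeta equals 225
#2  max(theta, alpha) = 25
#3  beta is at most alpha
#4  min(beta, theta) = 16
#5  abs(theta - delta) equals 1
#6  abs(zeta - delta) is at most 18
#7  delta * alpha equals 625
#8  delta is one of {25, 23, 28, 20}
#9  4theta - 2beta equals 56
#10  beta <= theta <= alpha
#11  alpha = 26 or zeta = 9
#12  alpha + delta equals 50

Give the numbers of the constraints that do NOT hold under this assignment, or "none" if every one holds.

#1 delta * zeta = 25 * 9 = 225 — OK.
#2 max(22, 25) = 25 — OK.
#3 beta = 16, alpha = 25; 16 ≤ 25 — OK.
#4 min(16, 22) = 16 — OK.
#5 abs(22 - 25) = 3, not 1 — violated.
#6 abs(9 - 25) = 16; 16 ≤ 18 — OK.
#7 delta * alpha = 25 * 25 = 625 — OK.
#8 delta = 25 is in {25, 23, 28, 20} — OK.
#9 4theta - 2beta = 4(22) - 2(16) = 56 — OK.
#10 values 16 <= 22 <= 25 — OK.
#11 alpha = 25 ≠ 26, but zeta = 9 = 9 (second disjunct) — OK.
#12 alpha + delta = 25 + 25 = 50 — OK.

Constraint 5 is violated.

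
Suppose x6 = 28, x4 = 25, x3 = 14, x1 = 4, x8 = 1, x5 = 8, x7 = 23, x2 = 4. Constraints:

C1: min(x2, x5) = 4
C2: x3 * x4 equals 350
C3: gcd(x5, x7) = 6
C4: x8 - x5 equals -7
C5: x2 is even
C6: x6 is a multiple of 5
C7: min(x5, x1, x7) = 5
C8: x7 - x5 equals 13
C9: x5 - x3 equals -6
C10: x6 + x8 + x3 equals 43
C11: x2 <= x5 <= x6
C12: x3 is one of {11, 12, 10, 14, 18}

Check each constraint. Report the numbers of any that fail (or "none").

C1: min(4, 8) = 4  yes
C2: x3 * x4 = 14 * 25 = 350  yes
C3: gcd(8, 23) = 1, not 6  no
C4: x8 - x5 = 1 - 8 = -7  yes
C5: x2 = 4 is even  yes
C6: 28 = 5*5 + 3, so 5 does not divide 28  no
C7: min(8, 4, 23) = 4, not 5  no
C8: x7 - x5 = 23 - 8 = 15, not 13  no
C9: x5 - x3 = 8 - 14 = -6  yes
C10: x6 + x8 + x3 = 28 + 1 + 14 = 43  yes
C11: values 4 <= 8 <= 28  yes
C12: x3 = 14 is in {11, 12, 10, 14, 18}  yes

Constraints 3, 6, 7, 8 do not hold.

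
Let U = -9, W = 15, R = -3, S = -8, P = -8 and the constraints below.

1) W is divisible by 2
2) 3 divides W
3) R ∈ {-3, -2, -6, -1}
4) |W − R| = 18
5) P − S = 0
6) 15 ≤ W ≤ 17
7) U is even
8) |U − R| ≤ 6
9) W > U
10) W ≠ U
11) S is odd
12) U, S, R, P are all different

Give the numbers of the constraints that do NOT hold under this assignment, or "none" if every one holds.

1) 15 = 2×7 + 1, so 2 does not divide 15  ✘
2) 15 / 3 = 5, so 3 divides 15  ✔
3) R = -3 is in {-3, -2, -6, -1}  ✔
4) |15 − (-3)| = 18  ✔
5) P − S = -8 − (-8) = 0  ✔
6) W = 15 lies in [15, 17]  ✔
7) U = -9 is odd  ✘
8) |-9 − (-3)| = 6; 6 ≤ 6  ✔
9) W = 15, U = -9; 15 > -9  ✔
10) W = 15, U = -9; distinct  ✔
11) S = -8 is even  ✘
12) S = P = -8, not all different  ✘

No — constraints 1, 7, 11, 12 are not satisfied.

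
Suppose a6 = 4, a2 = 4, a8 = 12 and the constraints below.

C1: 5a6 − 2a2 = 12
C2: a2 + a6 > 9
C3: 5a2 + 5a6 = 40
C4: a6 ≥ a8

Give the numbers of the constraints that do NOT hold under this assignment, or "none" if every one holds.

C1: 5a6 − 2a2 = 5(4) − 2(4) = 12  ✔
C2: a2 + a6 = 4 + 4 = 8; 8 ≤ 9, bound 9 not met  ✘
C3: 5a2 + 5a6 = 5(4) + 5(4) = 40  ✔
C4: a6 = 4, a8 = 12; 4 < 12 (want ≥)  ✘

Constraints 2 and 4 do not hold.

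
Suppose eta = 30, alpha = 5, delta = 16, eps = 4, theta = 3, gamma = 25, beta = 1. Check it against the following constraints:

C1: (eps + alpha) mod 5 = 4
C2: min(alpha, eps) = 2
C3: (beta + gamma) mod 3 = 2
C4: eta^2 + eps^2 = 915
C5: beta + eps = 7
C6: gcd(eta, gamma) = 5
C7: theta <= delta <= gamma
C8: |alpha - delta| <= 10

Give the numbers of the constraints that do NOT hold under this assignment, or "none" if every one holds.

Constraints 2, 4, 5, and 8 are violated.

C1: eps + alpha = 9; 9 mod 5 = 4  yes
C2: min(5, 4) = 4, not 2  no
C3: beta + gamma = 26; 26 mod 3 = 2  yes
C4: eta^2 + eps^2 = 30^2 + 4^2 = 900 + 16 = 916, not 915  no
C5: beta + eps = 1 + 4 = 5, not 7  no
C6: gcd(30, 25) = 5  yes
C7: values 3 <= 16 <= 25  yes
C8: |5 - 16| = 11; 11 > 10, exceeds bound 10  no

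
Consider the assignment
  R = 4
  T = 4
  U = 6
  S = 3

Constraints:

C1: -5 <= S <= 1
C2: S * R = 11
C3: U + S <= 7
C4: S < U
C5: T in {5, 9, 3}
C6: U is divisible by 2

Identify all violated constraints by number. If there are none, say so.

The assignment fails constraints 1, 2, 3, and 5.

C1: S = 3 is outside [-5, 1]  fails
C2: S * R = 3 * 4 = 12, not 11  fails
C3: U + S = 6 + 3 = 9; 9 > 7, bound 7 not met  fails
C4: S = 3, U = 6; 3 < 6  holds
C5: T = 4 is not in {5, 9, 3}  fails
C6: 6 / 2 = 3, so 2 divides 6  holds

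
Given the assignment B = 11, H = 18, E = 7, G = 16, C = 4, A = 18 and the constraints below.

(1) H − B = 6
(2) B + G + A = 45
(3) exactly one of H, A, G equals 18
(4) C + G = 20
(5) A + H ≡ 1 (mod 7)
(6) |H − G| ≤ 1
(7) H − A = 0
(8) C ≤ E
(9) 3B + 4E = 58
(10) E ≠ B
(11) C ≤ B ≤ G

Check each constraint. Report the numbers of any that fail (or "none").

The assignment fails constraints 1, 3, 6, and 9.

(1) H − B = 18 − 11 = 7, not 6 — does not hold.
(2) B + G + A = 11 + 16 + 18 = 45 — holds.
(3) H=18, A=18, G=16; 2 of them equal 18, not exactly one — does not hold.
(4) C + G = 4 + 16 = 20 — holds.
(5) A + H = 36; 36 mod 7 = 1 — holds.
(6) |18 − 16| = 2; 2 > 1, exceeds bound 1 — does not hold.
(7) H − A = 18 − 18 = 0 — holds.
(8) C = 4, E = 7; 4 ≤ 7 — holds.
(9) 3B + 4E = 3(11) + 4(7) = 61, not 58 — does not hold.
(10) E = 7, B = 11; distinct — holds.
(11) values 4 ≤ 11 ≤ 16 — holds.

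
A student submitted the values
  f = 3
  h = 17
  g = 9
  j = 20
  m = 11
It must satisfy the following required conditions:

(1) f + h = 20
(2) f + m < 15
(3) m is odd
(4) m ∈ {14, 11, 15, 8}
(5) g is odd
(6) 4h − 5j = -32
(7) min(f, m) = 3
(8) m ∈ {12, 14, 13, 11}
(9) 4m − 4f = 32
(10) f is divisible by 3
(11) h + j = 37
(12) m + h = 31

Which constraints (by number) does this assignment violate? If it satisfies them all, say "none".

(1) f + h = 3 + 17 = 20  holds
(2) f + m = 3 + 11 = 14; 14 < 15  holds
(3) m = 11 is odd  holds
(4) m = 11 is in {14, 11, 15, 8}  holds
(5) g = 9 is odd  holds
(6) 4h − 5j = 4(17) − 5(20) = -32  holds
(7) min(3, 11) = 3  holds
(8) m = 11 is in {12, 14, 13, 11}  holds
(9) 4m − 4f = 4(11) − 4(3) = 32  holds
(10) 3 / 3 = 1, so 3 divides 3  holds
(11) h + j = 17 + 20 = 37  holds
(12) m + h = 11 + 17 = 28, not 31  fails

No — constraint 12 is not satisfied.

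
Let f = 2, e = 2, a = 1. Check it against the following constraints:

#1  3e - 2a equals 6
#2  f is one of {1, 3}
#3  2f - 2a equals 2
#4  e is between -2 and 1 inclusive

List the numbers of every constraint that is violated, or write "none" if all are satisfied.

#1 3e - 2a = 3(2) - 2(1) = 4, not 6  no
#2 f = 2 is not in {1, 3}  no
#3 2f - 2a = 2(2) - 2(1) = 2  yes
#4 e = 2 is outside [-2, 1]  no

Constraints 1, 2, and 4 do not hold.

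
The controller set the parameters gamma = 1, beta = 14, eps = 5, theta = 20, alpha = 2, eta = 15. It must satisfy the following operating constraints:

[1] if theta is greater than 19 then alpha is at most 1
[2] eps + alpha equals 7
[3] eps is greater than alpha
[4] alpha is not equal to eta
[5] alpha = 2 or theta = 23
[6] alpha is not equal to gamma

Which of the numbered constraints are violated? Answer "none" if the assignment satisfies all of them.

[1] theta = 20 > 19, so we need alpha ≤ 1; but alpha = 2 > 1 — does not hold.
[2] eps + alpha = 5 + 2 = 7 — holds.
[3] eps = 5, alpha = 2; 5 > 2 — holds.
[4] alpha = 2, eta = 15; distinct — holds.
[5] alpha = 2 = 2 (first disjunct) — holds.
[6] alpha = 2, gamma = 1; distinct — holds.

The assignment fails constraint 1.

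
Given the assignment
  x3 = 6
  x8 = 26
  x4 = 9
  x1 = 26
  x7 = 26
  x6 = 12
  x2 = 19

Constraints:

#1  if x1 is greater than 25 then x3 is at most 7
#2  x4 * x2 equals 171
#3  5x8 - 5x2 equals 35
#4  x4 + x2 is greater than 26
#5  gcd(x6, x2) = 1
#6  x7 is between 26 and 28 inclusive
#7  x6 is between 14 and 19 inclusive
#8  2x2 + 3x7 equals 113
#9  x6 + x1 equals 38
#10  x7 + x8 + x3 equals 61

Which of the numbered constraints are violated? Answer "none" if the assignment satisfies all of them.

#1 x1 = 26 > 25, so we need x3 ≤ 7; x3 = 6 ≤ 7  yes
#2 x4 * x2 = 9 * 19 = 171  yes
#3 5x8 - 5x2 = 5(26) - 5(19) = 35  yes
#4 x4 + x2 = 9 + 19 = 28; 28 > 26  yes
#5 gcd(12, 19) = 1  yes
#6 x7 = 26 lies in [26, 28]  yes
#7 x6 = 12 is outside [14, 19]  no
#8 2x2 + 3x7 = 2(19) + 3(26) = 116, not 113  no
#9 x6 + x1 = 12 + 26 = 38  yes
#10 x7 + x8 + x3 = 26 + 26 + 6 = 58, not 61  no

Violated: 7, 8, and 10.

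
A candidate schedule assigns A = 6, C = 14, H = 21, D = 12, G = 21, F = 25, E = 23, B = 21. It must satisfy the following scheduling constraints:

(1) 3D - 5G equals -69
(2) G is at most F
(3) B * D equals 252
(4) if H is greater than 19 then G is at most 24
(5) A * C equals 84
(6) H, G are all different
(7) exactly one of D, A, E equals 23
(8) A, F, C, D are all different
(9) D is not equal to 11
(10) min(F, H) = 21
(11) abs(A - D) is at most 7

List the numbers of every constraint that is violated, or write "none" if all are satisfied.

Constraint 6 does not hold.

(1) 3D - 5G = 3(12) - 5(21) = -69 — OK.
(2) G = 21, F = 25; 21 ≤ 25 — OK.
(3) B * D = 21 * 12 = 252 — OK.
(4) H = 21 > 19, so we need G ≤ 24; G = 21 ≤ 24 — OK.
(5) A * C = 6 * 14 = 84 — OK.
(6) H = G = 21, not all different — violated.
(7) D=12, A=6, E=23; 1 of them equals 23 — OK.
(8) values 6, 25, 14, 12 are pairwise distinct — OK.
(9) D = 12, and 12 ≠ 11 — OK.
(10) min(25, 21) = 21 — OK.
(11) abs(6 - 12) = 6; 6 ≤ 7 — OK.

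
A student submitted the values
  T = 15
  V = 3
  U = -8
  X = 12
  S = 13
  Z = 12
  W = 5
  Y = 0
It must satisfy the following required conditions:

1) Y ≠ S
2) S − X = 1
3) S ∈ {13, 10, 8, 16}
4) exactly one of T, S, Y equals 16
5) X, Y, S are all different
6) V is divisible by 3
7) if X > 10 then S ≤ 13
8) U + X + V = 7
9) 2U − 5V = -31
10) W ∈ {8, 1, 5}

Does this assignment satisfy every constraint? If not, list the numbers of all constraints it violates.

The assignment fails constraint 4.

1) Y = 0, S = 13; distinct — OK.
2) S − X = 13 − 12 = 1 — OK.
3) S = 13 is in {13, 10, 8, 16} — OK.
4) T=15, S=13, Y=0; 0 of them equal 16, not exactly one — violated.
5) values 12, 0, 13 are pairwise distinct — OK.
6) 3 / 3 = 1, so 3 divides 3 — OK.
7) X = 12 > 10, so we need S ≤ 13; S = 13 ≤ 13 — OK.
8) U + X + V = -8 + 12 + 3 = 7 — OK.
9) 2U − 5V = 2(-8) − 5(3) = -31 — OK.
10) W = 5 is in {8, 1, 5} — OK.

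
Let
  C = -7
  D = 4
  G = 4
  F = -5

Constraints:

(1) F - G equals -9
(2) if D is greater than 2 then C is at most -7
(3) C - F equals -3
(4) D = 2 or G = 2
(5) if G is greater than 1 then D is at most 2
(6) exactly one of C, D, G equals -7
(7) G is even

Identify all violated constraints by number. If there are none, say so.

The assignment fails constraints 3, 4, and 5.

(1) F - G = -5 - 4 = -9 — holds.
(2) D = 4 > 2, so we need C ≤ -7; C = -7 ≤ -7 — holds.
(3) C - F = -7 - (-5) = -2, not -3 — fails.
(4) D = 4 ≠ 2 and G = 4 ≠ 2; both disjuncts false — fails.
(5) G = 4 > 1, so we need D ≤ 2; but D = 4 > 2 — fails.
(6) C=-7, D=4, G=4; 1 of them equals -7 — holds.
(7) G = 4 is even — holds.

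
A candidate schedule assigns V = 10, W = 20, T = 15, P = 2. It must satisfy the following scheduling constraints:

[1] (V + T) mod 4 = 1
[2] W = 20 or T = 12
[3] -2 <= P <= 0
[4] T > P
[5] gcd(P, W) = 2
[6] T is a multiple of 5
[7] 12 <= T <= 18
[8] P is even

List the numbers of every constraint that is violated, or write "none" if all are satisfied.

[1] V + T = 25; 25 mod 4 = 1 — OK.
[2] W = 20 = 20 (first disjunct) — OK.
[3] P = 2 is outside [-2, 0] — violated.
[4] T = 15, P = 2; 15 > 2 — OK.
[5] gcd(2, 20) = 2 — OK.
[6] 15 / 5 = 3, so 5 divides 15 — OK.
[7] T = 15 lies in [12, 18] — OK.
[8] P = 2 is even — OK.

Constraint 3 is violated.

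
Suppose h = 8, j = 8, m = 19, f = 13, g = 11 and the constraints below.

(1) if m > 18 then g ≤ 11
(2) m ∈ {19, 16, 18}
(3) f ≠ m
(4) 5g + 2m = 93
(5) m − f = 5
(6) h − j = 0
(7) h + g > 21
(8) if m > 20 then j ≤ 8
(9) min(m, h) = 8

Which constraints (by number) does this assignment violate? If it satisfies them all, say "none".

(1) m = 19 > 18, so we need g ≤ 11; g = 11 ≤ 11 — satisfied.
(2) m = 19 is in {19, 16, 18} — satisfied.
(3) f = 13, m = 19; distinct — satisfied.
(4) 5g + 2m = 5(11) + 2(19) = 93 — satisfied.
(5) m − f = 19 − 13 = 6, not 5 — violated.
(6) h − j = 8 − 8 = 0 — satisfied.
(7) h + g = 8 + 11 = 19; 19 ≤ 21, bound 21 not met — violated.
(8) m = 19, not > 20; antecedent false, conditional vacuously true — satisfied.
(9) min(19, 8) = 8 — satisfied.

Violated: 5, 7.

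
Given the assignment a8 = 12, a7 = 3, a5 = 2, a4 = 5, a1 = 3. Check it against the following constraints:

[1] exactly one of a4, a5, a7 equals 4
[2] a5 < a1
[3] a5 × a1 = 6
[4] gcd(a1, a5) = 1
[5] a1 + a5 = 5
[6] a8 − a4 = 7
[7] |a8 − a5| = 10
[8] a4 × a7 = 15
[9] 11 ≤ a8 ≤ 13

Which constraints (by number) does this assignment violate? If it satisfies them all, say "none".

The assignment fails constraint 1.

[1] a4=5, a5=2, a7=3; 0 of them equal 4, not exactly one — does not hold.
[2] a5 = 2, a1 = 3; 2 < 3 — holds.
[3] a5 × a1 = 2 × 3 = 6 — holds.
[4] gcd(3, 2) = 1 — holds.
[5] a1 + a5 = 3 + 2 = 5 — holds.
[6] a8 − a4 = 12 − 5 = 7 — holds.
[7] |12 − 2| = 10 — holds.
[8] a4 × a7 = 5 × 3 = 15 — holds.
[9] a8 = 12 lies in [11, 13] — holds.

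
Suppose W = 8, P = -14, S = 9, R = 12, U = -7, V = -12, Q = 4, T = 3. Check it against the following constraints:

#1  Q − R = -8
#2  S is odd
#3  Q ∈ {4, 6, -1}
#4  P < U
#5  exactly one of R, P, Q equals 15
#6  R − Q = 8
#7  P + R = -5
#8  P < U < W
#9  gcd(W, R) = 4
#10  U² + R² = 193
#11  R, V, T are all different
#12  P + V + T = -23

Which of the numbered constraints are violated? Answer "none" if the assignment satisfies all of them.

No — constraints 5 and 7 are not satisfied.

#1 Q − R = 4 − 12 = -8 — holds.
#2 S = 9 is odd — holds.
#3 Q = 4 is in {4, 6, -1} — holds.
#4 P = -14, U = -7; -14 < -7 — holds.
#5 R=12, P=-14, Q=4; 0 of them equal 15, not exactly one — fails.
#6 R − Q = 12 − 4 = 8 — holds.
#7 P + R = -14 + 12 = -2, not -5 — fails.
#8 values -14 < -7 < 8 — holds.
#9 gcd(8, 12) = 4 — holds.
#10 U² + R² = (-7)² + 12² = 49 + 144 = 193 — holds.
#11 values 12, -12, 3 are pairwise distinct — holds.
#12 P + V + T = -14 + (-12) + 3 = -23 — holds.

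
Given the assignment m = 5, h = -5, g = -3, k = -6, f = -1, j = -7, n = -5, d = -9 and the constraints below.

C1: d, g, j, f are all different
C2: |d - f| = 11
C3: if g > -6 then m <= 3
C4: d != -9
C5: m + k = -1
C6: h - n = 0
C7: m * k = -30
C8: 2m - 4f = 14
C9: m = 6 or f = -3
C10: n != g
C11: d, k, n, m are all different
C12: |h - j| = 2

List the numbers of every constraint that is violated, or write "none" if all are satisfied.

C1: values -9, -3, -7, -1 are pairwise distinct — holds.
C2: |-9 - (-1)| = 8, not 11 — fails.
C3: g = -3 > -6, so we need m ≤ 3; but m = 5 > 3 — fails.
C4: d = -9, but -9 is required to differ — fails.
C5: m + k = 5 + (-6) = -1 — holds.
C6: h - n = -5 - (-5) = 0 — holds.
C7: m * k = 5 * (-6) = -30 — holds.
C8: 2m - 4f = 2(5) - 4(-1) = 14 — holds.
C9: m = 5 ≠ 6 and f = -1 ≠ -3; both disjuncts false — fails.
C10: n = -5, g = -3; distinct — holds.
C11: values -9, -6, -5, 5 are pairwise distinct — holds.
C12: |-5 - (-7)| = 2 — holds.

No — constraints 2, 3, 4, and 9 are not satisfied.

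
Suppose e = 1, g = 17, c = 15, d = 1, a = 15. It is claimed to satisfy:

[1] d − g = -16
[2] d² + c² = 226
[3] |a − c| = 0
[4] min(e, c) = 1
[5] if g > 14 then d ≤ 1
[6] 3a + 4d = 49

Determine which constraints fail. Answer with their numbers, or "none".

Yes — all constraints hold.

[1] d − g = 1 − 17 = -16  holds
[2] d² + c² = 1² + 15² = 1 + 225 = 226  holds
[3] |15 − 15| = 0  holds
[4] min(1, 15) = 1  holds
[5] g = 17 > 14, so we need d ≤ 1; d = 1 ≤ 1  holds
[6] 3a + 4d = 3(15) + 4(1) = 49  holds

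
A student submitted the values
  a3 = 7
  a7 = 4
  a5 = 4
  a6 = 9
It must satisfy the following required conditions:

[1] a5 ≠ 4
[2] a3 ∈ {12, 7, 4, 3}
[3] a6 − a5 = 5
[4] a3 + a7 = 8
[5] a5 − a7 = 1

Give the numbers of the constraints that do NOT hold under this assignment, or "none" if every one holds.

Violated: 1, 4, 5.

[1] a5 = 4, but 4 is required to differ — violated.
[2] a3 = 7 is in {12, 7, 4, 3} — OK.
[3] a6 − a5 = 9 − 4 = 5 — OK.
[4] a3 + a7 = 7 + 4 = 11, not 8 — violated.
[5] a5 − a7 = 4 − 4 = 0, not 1 — violated.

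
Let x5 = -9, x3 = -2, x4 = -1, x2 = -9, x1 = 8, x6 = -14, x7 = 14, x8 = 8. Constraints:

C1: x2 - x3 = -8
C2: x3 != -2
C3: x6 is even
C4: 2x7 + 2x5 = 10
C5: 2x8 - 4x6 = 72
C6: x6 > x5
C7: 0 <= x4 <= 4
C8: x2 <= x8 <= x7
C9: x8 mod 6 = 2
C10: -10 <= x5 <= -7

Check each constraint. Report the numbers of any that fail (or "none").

C1: x2 - x3 = -9 - (-2) = -7, not -8 — violated.
C2: x3 = -2, but -2 is required to differ — violated.
C3: x6 = -14 is even — OK.
C4: 2x7 + 2x5 = 2(14) + 2(-9) = 10 — OK.
C5: 2x8 - 4x6 = 2(8) - 4(-14) = 72 — OK.
C6: x6 = -14, x5 = -9; -14 ≤ -9 (want >) — violated.
C7: x4 = -1 is outside [0, 4] — violated.
C8: values -9 <= 8 <= 14 — OK.
C9: 8 mod 6 = 2 — OK.
C10: x5 = -9 lies in [-10, -7] — OK.

Violated: 1, 2, 6, and 7.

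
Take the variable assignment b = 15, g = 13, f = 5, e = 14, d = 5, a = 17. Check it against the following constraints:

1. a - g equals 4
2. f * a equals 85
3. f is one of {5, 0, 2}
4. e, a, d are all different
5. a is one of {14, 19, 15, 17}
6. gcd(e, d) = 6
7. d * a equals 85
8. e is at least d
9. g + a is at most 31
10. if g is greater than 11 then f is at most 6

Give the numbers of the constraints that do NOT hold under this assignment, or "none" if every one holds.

1. a - g = 17 - 13 = 4 — satisfied.
2. f * a = 5 * 17 = 85 — satisfied.
3. f = 5 is in {5, 0, 2} — satisfied.
4. values 14, 17, 5 are pairwise distinct — satisfied.
5. a = 17 is in {14, 19, 15, 17} — satisfied.
6. gcd(14, 5) = 1, not 6 — violated.
7. d * a = 5 * 17 = 85 — satisfied.
8. e = 14, d = 5; 14 ≥ 5 — satisfied.
9. g + a = 13 + 17 = 30; 30 ≤ 31 — satisfied.
10. g = 13 > 11, so we need f ≤ 6; f = 5 ≤ 6 — satisfied.

No — constraint 6 is not satisfied.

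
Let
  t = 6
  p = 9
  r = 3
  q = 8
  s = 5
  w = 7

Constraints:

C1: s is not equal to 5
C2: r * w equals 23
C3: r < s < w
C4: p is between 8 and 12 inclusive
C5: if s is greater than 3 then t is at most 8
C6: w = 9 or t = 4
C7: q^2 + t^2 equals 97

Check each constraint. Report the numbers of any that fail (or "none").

Constraints 1, 2, 6, and 7 are violated.

C1: s = 5, but 5 is required to differ — violated.
C2: r * w = 3 * 7 = 21, not 23 — violated.
C3: values 3 < 5 < 7 — OK.
C4: p = 9 lies in [8, 12] — OK.
C5: s = 5 > 3, so we need t ≤ 8; t = 6 ≤ 8 — OK.
C6: w = 7 ≠ 9 and t = 6 ≠ 4; both disjuncts false — violated.
C7: q^2 + t^2 = 8^2 + 6^2 = 64 + 36 = 100, not 97 — violated.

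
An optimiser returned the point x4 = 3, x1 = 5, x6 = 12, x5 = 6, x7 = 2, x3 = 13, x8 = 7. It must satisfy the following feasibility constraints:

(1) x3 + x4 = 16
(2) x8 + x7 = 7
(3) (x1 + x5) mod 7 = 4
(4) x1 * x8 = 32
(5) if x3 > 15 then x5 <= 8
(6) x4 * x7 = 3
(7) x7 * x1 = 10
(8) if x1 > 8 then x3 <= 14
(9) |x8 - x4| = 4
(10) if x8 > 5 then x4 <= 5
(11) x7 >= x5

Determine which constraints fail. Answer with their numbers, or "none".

(1) x3 + x4 = 13 + 3 = 16 — holds.
(2) x8 + x7 = 7 + 2 = 9, not 7 — does not hold.
(3) x1 + x5 = 11; 11 mod 7 = 4 — holds.
(4) x1 * x8 = 5 * 7 = 35, not 32 — does not hold.
(5) x3 = 13, not > 15; antecedent false, conditional vacuously true — holds.
(6) x4 * x7 = 3 * 2 = 6, not 3 — does not hold.
(7) x7 * x1 = 2 * 5 = 10 — holds.
(8) x1 = 5, not > 8; antecedent false, conditional vacuously true — holds.
(9) |7 - 3| = 4 — holds.
(10) x8 = 7 > 5, so we need x4 ≤ 5; x4 = 3 ≤ 5 — holds.
(11) x7 = 2, x5 = 6; 2 < 6 (want ≥) — does not hold.

Constraints 2, 4, 6, 11 are violated.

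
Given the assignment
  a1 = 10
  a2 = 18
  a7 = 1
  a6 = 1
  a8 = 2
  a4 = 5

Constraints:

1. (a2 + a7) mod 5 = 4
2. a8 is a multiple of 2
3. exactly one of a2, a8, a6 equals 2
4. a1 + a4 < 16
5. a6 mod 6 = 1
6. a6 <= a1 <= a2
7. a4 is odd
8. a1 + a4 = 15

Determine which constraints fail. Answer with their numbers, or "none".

1. a2 + a7 = 19; 19 mod 5 = 4 — OK.
2. 2 / 2 = 1, so 2 divides 2 — OK.
3. a2=18, a8=2, a6=1; 1 of them equals 2 — OK.
4. a1 + a4 = 10 + 5 = 15; 15 < 16 — OK.
5. 1 mod 6 = 1 — OK.
6. values 1 <= 10 <= 18 — OK.
7. a4 = 5 is odd — OK.
8. a1 + a4 = 10 + 5 = 15 — OK.

Yes — all constraints hold.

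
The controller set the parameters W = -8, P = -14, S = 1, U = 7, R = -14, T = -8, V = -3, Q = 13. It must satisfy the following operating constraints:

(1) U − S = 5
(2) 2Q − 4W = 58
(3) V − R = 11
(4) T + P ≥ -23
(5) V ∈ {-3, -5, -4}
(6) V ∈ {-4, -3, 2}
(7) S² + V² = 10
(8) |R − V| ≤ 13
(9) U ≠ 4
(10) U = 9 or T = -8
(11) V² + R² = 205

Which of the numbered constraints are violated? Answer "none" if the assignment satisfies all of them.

(1) U − S = 7 − 1 = 6, not 5  fails
(2) 2Q − 4W = 2(13) − 4(-8) = 58  holds
(3) V − R = -3 − (-14) = 11  holds
(4) T + P = -8 + (-14) = -22; -22 ≥ -23  holds
(5) V = -3 is in {-3, -5, -4}  holds
(6) V = -3 is in {-4, -3, 2}  holds
(7) S² + V² = 1² + (-3)² = 1 + 9 = 10  holds
(8) |-14 − (-3)| = 11; 11 ≤ 13  holds
(9) U = 7, and 7 ≠ 4  holds
(10) U = 7 ≠ 9, but T = -8 = -8 (second disjunct)  holds
(11) V² + R² = (-3)² + (-14)² = 9 + 196 = 205  holds

Violated: 1.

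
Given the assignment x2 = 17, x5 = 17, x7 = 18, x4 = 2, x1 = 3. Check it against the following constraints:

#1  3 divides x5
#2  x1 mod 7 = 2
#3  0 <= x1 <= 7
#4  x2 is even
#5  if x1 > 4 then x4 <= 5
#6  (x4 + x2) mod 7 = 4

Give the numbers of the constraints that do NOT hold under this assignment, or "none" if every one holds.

#1 17 = 3*5 + 2, so 3 does not divide 17  false
#2 3 mod 7 = 3, not 2  false
#3 x1 = 3 lies in [0, 7]  true
#4 x2 = 17 is odd  false
#5 x1 = 3, not > 4; antecedent false, conditional vacuously true  true
#6 x4 + x2 = 19; 19 mod 7 = 5, not 4  false

No — constraints 1, 2, 4, and 6 are not satisfied.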